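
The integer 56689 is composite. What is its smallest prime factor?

56689 is odd.
Digit sum 34, not divisible by 3.
Ends in 9: not divisible by 5.
7: 56689 = 7·8098 + 3
11: 56689 = 11·5153 + 6
13: 56689 = 13·4360 + 9
17: 56689 = 17·3334 + 11
19: 56689 = 19·2983 + 12
23: 56689 = 23·2464 + 17
29: 56689 = 29·1954 + 23
31: 56689 = 31·1828 + 21
37: 56689 = 37·1532 + 5
41: 56689 = 41·1382 + 27
43: 56689 = 43·1318 + 15
47: 56689 = 47·1206 + 7
53: 56689 = 53·1069 + 32
59: 56689 = 59·960 + 49
61: 56689 = 61·929 + 20
67: 56689 = 67·846 + 7
71: 56689 = 71·798 + 31
73: 56689 = 73·776 + 41
79: 56689 = 79·717 + 46
83: 56689 = 83·683

83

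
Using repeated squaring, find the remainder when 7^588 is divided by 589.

7^1 ≡ 7 (mod 589)
7^2 ≡ 7^2 = 49 ≡ 49 (mod 589)
7^4 ≡ 49^2 = 2401 ≡ 45 (mod 589)
7^8 ≡ 45^2 = 2025 ≡ 258 (mod 589)
7^16 ≡ 258^2 = 66564 ≡ 7 (mod 589)
7^32 ≡ 7^2 = 49 ≡ 49 (mod 589)
7^64 ≡ 49^2 = 2401 ≡ 45 (mod 589)
7^128 ≡ 45^2 = 2025 ≡ 258 (mod 589)
7^256 ≡ 258^2 = 66564 ≡ 7 (mod 589)
7^512 ≡ 7^2 = 49 ≡ 49 (mod 589)
588 = 512 + 64 + 8 + 4 in binary powers of 2.
So 7^588 ≡ 49 · 45 · 258 · 45 ≡ 343 (mod 589).
Since 343 ≠ 1, base 7 is a Fermat witness: 589 is composite.

343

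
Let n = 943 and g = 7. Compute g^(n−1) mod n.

156

7^1 ≡ 7 (mod 943)
7^2 ≡ 7^2 = 49 ≡ 49 (mod 943)
7^4 ≡ 49^2 = 2401 ≡ 515 (mod 943)
7^8 ≡ 515^2 = 265225 ≡ 242 (mod 943)
7^16 ≡ 242^2 = 58564 ≡ 98 (mod 943)
7^32 ≡ 98^2 = 9604 ≡ 174 (mod 943)
7^64 ≡ 174^2 = 30276 ≡ 100 (mod 943)
7^128 ≡ 100^2 = 10000 ≡ 570 (mod 943)
7^256 ≡ 570^2 = 324900 ≡ 508 (mod 943)
7^512 ≡ 508^2 = 258064 ≡ 625 (mod 943)
942 = 512 + 256 + 128 + 32 + 8 + 4 + 2 in binary powers of 2.
So 7^942 ≡ 625 · 508 · 570 · 174 · 242 · 515 · 49 ≡ 156 (mod 943).
Since 156 ≠ 1, base 7 is a Fermat witness: 943 is composite.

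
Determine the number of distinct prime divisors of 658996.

658996 = 2^2 · 164749
164749 = 13 · 12673
12673 = 19 · 667
667 = 23 · 29
658996 = 2^2 · 13 · 19 · 23 · 29, which has 5 distinct prime factors.

5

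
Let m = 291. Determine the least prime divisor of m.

3

291 is odd.
Digit sum 12, divisible by 3.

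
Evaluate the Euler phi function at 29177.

28836

Factor: 29177 = 163 · 179.
φ(29177) = (163−1) · (179−1) = 162 · 178 = 28836.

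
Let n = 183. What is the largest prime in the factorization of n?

61

183 = 3 · 61
61 is prime.
So 183 = 3 · 61; the largest prime factor is 61.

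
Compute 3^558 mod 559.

3^1 ≡ 3 (mod 559)
3^2 ≡ 3^2 = 9 ≡ 9 (mod 559)
3^4 ≡ 9^2 = 81 ≡ 81 (mod 559)
3^8 ≡ 81^2 = 6561 ≡ 412 (mod 559)
3^16 ≡ 412^2 = 169744 ≡ 367 (mod 559)
3^32 ≡ 367^2 = 134689 ≡ 529 (mod 559)
3^64 ≡ 529^2 = 279841 ≡ 341 (mod 559)
3^128 ≡ 341^2 = 116281 ≡ 9 (mod 559)
3^256 ≡ 9^2 = 81 ≡ 81 (mod 559)
3^512 ≡ 81^2 = 6561 ≡ 412 (mod 559)
558 = 512 + 32 + 8 + 4 + 2 in binary powers of 2.
So 3^558 ≡ 412 · 529 · 412 · 81 · 9 ≡ 391 (mod 559).
Since 391 ≠ 1, base 3 is a Fermat witness: 559 is composite.

391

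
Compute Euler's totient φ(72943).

Factor: 72943 = 13 · 31 · 181.
φ(72943) = (13−1) · (31−1) · (181−1) = 12 · 30 · 180 = 64800.

64800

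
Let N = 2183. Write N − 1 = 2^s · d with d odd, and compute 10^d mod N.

2183 − 1 = 2182 = 2^1 · 1091, so d = 1091.
10^1 ≡ 10 (mod 2183)
10^2 ≡ 10^2 = 100 ≡ 100 (mod 2183)
10^4 ≡ 100^2 = 10000 ≡ 1268 (mod 2183)
10^8 ≡ 1268^2 = 1607824 ≡ 1136 (mod 2183)
10^16 ≡ 1136^2 = 1290496 ≡ 343 (mod 2183)
10^32 ≡ 343^2 = 117649 ≡ 1950 (mod 2183)
10^64 ≡ 1950^2 = 3802500 ≡ 1897 (mod 2183)
10^128 ≡ 1897^2 = 3598609 ≡ 1025 (mod 2183)
10^256 ≡ 1025^2 = 1050625 ≡ 602 (mod 2183)
10^512 ≡ 602^2 = 362404 ≡ 26 (mod 2183)
10^1024 ≡ 26^2 = 676 ≡ 676 (mod 2183)
1091 = 1024 + 64 + 2 + 1 in binary powers of 2.
So 10^1091 ≡ 676 · 1897 · 100 · 10 ≡ 1395 (mod 2183).
Squaring chain: 1395; never reaches −1, so base 10 is a Miller–Rabin witness that 2183 is composite.

1395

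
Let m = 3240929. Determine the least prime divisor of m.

3240929 is odd.
Digit sum 29, not divisible by 3.
Ends in 9: not divisible by 5.
7: 3240929 = 7·462989 + 6
11: 3240929 = 11·294629 + 10
13: 3240929 = 13·249302 + 3
17: 3240929 = 17·190642 + 15
19: 3240929 = 19·170575 + 4
23: 3240929 = 23·140909 + 22
29: 3240929 = 29·111756 + 5
31: 3240929 = 31·104546 + 3
37: 3240929 = 37·87592 + 25
41: 3240929 = 41·79047 + 2
43: 3240929 = 43·75370 + 19
47: 3240929 = 47·68955 + 44
53: 3240929 = 53·61149 + 32
59: 3240929 = 59·54931

59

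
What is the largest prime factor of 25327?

25327 = 19 · 1333
1333 = 31 · 43
43 is prime.
So 25327 = 19 · 31 · 43; the largest prime factor is 43.

43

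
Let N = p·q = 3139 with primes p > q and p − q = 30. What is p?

Since p = q + 30, we have 3139 = q(q + 30), so q² + 30q − 3139 = 0.
Discriminant: 30² + 4·3139 = 900 + 12556 = 13456; √13456 = 116.
q = (−30 + 116)/2 = 43, and p = q + 30 = 73.
Check: 43 · 73 = 3139.

73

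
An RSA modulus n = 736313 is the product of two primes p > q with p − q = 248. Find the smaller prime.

Since p = q + 248, we have 736313 = q(q + 248), so q² + 248q − 736313 = 0.
Discriminant: 248² + 4·736313 = 61504 + 2945252 = 3006756; √3006756 = 1734.
q = (−248 + 1734)/2 = 743, and p = q + 248 = 991.
Check: 743 · 991 = 736313.

743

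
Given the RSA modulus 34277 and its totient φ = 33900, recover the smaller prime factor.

φ(n) = (p−1)(q−1) = n − (p+q) + 1, so p + q = 34277 − 33900 + 1 = 378.
p and q are the roots of t² − 378t + 34277 = 0.
Discriminant: 378² − 4·34277 = 142884 − 137108 = 5776; √5776 = 76.
q = (378 − 76)/2 = 151, p = (378 + 76)/2 = 227.
Check: 151 · 227 = 34277.

151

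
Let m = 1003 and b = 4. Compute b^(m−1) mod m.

169

4^1 ≡ 4 (mod 1003)
4^2 ≡ 4^2 = 16 ≡ 16 (mod 1003)
4^4 ≡ 16^2 = 256 ≡ 256 (mod 1003)
4^8 ≡ 256^2 = 65536 ≡ 341 (mod 1003)
4^16 ≡ 341^2 = 116281 ≡ 936 (mod 1003)
4^32 ≡ 936^2 = 876096 ≡ 477 (mod 1003)
4^64 ≡ 477^2 = 227529 ≡ 851 (mod 1003)
4^128 ≡ 851^2 = 724201 ≡ 35 (mod 1003)
4^256 ≡ 35^2 = 1225 ≡ 222 (mod 1003)
4^512 ≡ 222^2 = 49284 ≡ 137 (mod 1003)
1002 = 512 + 256 + 128 + 64 + 32 + 8 + 2 in binary powers of 2.
So 4^1002 ≡ 137 · 222 · 35 · 851 · 477 · 341 · 16 ≡ 169 (mod 1003).
Since 169 ≠ 1, base 4 is a Fermat witness: 1003 is composite.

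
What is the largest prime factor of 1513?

1513 = 17 · 89
89 is prime.
So 1513 = 17 · 89; the largest prime factor is 89.

89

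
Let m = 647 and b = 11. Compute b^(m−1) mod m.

1

11^1 ≡ 11 (mod 647)
11^2 ≡ 11^2 = 121 ≡ 121 (mod 647)
11^4 ≡ 121^2 = 14641 ≡ 407 (mod 647)
11^8 ≡ 407^2 = 165649 ≡ 17 (mod 647)
11^16 ≡ 17^2 = 289 ≡ 289 (mod 647)
11^32 ≡ 289^2 = 83521 ≡ 58 (mod 647)
11^64 ≡ 58^2 = 3364 ≡ 129 (mod 647)
11^128 ≡ 129^2 = 16641 ≡ 466 (mod 647)
11^256 ≡ 466^2 = 217156 ≡ 411 (mod 647)
11^512 ≡ 411^2 = 168921 ≡ 54 (mod 647)
646 = 512 + 128 + 4 + 2 in binary powers of 2.
So 11^646 ≡ 54 · 466 · 407 · 121 ≡ 1 (mod 647).
Since the result is 1, base 11 gives no evidence that 647 is composite.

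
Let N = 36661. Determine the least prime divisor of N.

61

36661 is odd.
Digit sum 22, not divisible by 3.
Ends in 1: not divisible by 5.
7: 36661 = 7·5237 + 2
11: 36661 = 11·3332 + 9
13: 36661 = 13·2820 + 1
17: 36661 = 17·2156 + 9
19: 36661 = 19·1929 + 10
23: 36661 = 23·1593 + 22
29: 36661 = 29·1264 + 5
31: 36661 = 31·1182 + 19
37: 36661 = 37·990 + 31
41: 36661 = 41·894 + 7
43: 36661 = 43·852 + 25
47: 36661 = 47·780 + 1
53: 36661 = 53·691 + 38
59: 36661 = 59·621 + 22
61: 36661 = 61·601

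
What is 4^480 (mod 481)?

4^1 ≡ 4 (mod 481)
4^2 ≡ 4^2 = 16 ≡ 16 (mod 481)
4^4 ≡ 16^2 = 256 ≡ 256 (mod 481)
4^8 ≡ 256^2 = 65536 ≡ 120 (mod 481)
4^16 ≡ 120^2 = 14400 ≡ 451 (mod 481)
4^32 ≡ 451^2 = 203401 ≡ 419 (mod 481)
4^64 ≡ 419^2 = 175561 ≡ 477 (mod 481)
4^128 ≡ 477^2 = 227529 ≡ 16 (mod 481)
4^256 ≡ 16^2 = 256 ≡ 256 (mod 481)
480 = 256 + 128 + 64 + 32 in binary powers of 2.
So 4^480 ≡ 256 · 16 · 477 · 419 ≡ 417 (mod 481).
Since 417 ≠ 1, base 4 is a Fermat witness: 481 is composite.

417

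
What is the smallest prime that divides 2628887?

37

2628887 is odd.
Digit sum 41, not divisible by 3.
Ends in 7: not divisible by 5.
7: 2628887 = 7·375555 + 2
11: 2628887 = 11·238989 + 8
13: 2628887 = 13·202222 + 1
17: 2628887 = 17·154640 + 7
19: 2628887 = 19·138362 + 9
23: 2628887 = 23·114299 + 10
29: 2628887 = 29·90651 + 8
31: 2628887 = 31·84802 + 25
37: 2628887 = 37·71051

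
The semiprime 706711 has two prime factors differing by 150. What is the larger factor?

Since p = q + 150, we have 706711 = q(q + 150), so q² + 150q − 706711 = 0.
Discriminant: 150² + 4·706711 = 22500 + 2826844 = 2849344; √2849344 = 1688.
q = (−150 + 1688)/2 = 769, and p = q + 150 = 919.
Check: 769 · 919 = 706711.

919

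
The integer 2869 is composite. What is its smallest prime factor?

2869 is odd.
Digit sum 25, not divisible by 3.
Ends in 9: not divisible by 5.
7: 2869 = 7·409 + 6
11: 2869 = 11·260 + 9
13: 2869 = 13·220 + 9
17: 2869 = 17·168 + 13
19: 2869 = 19·151

19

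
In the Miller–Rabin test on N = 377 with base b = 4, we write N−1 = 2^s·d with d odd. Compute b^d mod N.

270

377 − 1 = 376 = 2^3 · 47, so d = 47.
4^1 ≡ 4 (mod 377)
4^2 ≡ 4^2 = 16 ≡ 16 (mod 377)
4^4 ≡ 16^2 = 256 ≡ 256 (mod 377)
4^8 ≡ 256^2 = 65536 ≡ 315 (mod 377)
4^16 ≡ 315^2 = 99225 ≡ 74 (mod 377)
4^32 ≡ 74^2 = 5476 ≡ 198 (mod 377)
47 = 32 + 8 + 4 + 2 + 1 in binary powers of 2.
So 4^47 ≡ 198 · 315 · 256 · 16 · 4 ≡ 270 (mod 377).
Squaring chain: 270 → 139 → 94; never reaches −1, so base 4 is a Miller–Rabin witness that 377 is composite.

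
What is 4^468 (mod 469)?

344

4^1 ≡ 4 (mod 469)
4^2 ≡ 4^2 = 16 ≡ 16 (mod 469)
4^4 ≡ 16^2 = 256 ≡ 256 (mod 469)
4^8 ≡ 256^2 = 65536 ≡ 345 (mod 469)
4^16 ≡ 345^2 = 119025 ≡ 368 (mod 469)
4^32 ≡ 368^2 = 135424 ≡ 352 (mod 469)
4^64 ≡ 352^2 = 123904 ≡ 88 (mod 469)
4^128 ≡ 88^2 = 7744 ≡ 240 (mod 469)
4^256 ≡ 240^2 = 57600 ≡ 382 (mod 469)
468 = 256 + 128 + 64 + 16 + 4 in binary powers of 2.
So 4^468 ≡ 382 · 240 · 88 · 368 · 256 ≡ 344 (mod 469).
Since 344 ≠ 1, base 4 is a Fermat witness: 469 is composite.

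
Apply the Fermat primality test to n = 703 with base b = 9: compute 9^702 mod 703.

9^1 ≡ 9 (mod 703)
9^2 ≡ 9^2 = 81 ≡ 81 (mod 703)
9^4 ≡ 81^2 = 6561 ≡ 234 (mod 703)
9^8 ≡ 234^2 = 54756 ≡ 625 (mod 703)
9^16 ≡ 625^2 = 390625 ≡ 460 (mod 703)
9^32 ≡ 460^2 = 211600 ≡ 700 (mod 703)
9^64 ≡ 700^2 = 490000 ≡ 9 (mod 703)
9^128 ≡ 9^2 = 81 ≡ 81 (mod 703)
9^256 ≡ 81^2 = 6561 ≡ 234 (mod 703)
9^512 ≡ 234^2 = 54756 ≡ 625 (mod 703)
702 = 512 + 128 + 32 + 16 + 8 + 4 + 2 in binary powers of 2.
So 9^702 ≡ 625 · 81 · 700 · 460 · 625 · 234 · 81 ≡ 1 (mod 703).
Since the result is 1, base 9 gives no evidence that 703 is composite.

1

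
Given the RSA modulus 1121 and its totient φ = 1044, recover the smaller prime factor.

19

φ(n) = (p−1)(q−1) = n − (p+q) + 1, so p + q = 1121 − 1044 + 1 = 78.
p and q are the roots of t² − 78t + 1121 = 0.
Discriminant: 78² − 4·1121 = 6084 − 4484 = 1600; √1600 = 40.
q = (78 − 40)/2 = 19, p = (78 + 40)/2 = 59.
Check: 19 · 59 = 1121.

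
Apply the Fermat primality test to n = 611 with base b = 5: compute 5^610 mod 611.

5^1 ≡ 5 (mod 611)
5^2 ≡ 5^2 = 25 ≡ 25 (mod 611)
5^4 ≡ 25^2 = 625 ≡ 14 (mod 611)
5^8 ≡ 14^2 = 196 ≡ 196 (mod 611)
5^16 ≡ 196^2 = 38416 ≡ 534 (mod 611)
5^32 ≡ 534^2 = 285156 ≡ 430 (mod 611)
5^64 ≡ 430^2 = 184900 ≡ 378 (mod 611)
5^128 ≡ 378^2 = 142884 ≡ 521 (mod 611)
5^256 ≡ 521^2 = 271441 ≡ 157 (mod 611)
5^512 ≡ 157^2 = 24649 ≡ 209 (mod 611)
610 = 512 + 64 + 32 + 2 in binary powers of 2.
So 5^610 ≡ 209 · 378 · 430 · 25 ≡ 441 (mod 611).
Since 441 ≠ 1, base 5 is a Fermat witness: 611 is composite.

441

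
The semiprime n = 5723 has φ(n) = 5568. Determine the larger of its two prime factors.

97

φ(n) = (p−1)(q−1) = n − (p+q) + 1, so p + q = 5723 − 5568 + 1 = 156.
p and q are the roots of t² − 156t + 5723 = 0.
Discriminant: 156² − 4·5723 = 24336 − 22892 = 1444; √1444 = 38.
q = (156 − 38)/2 = 59, p = (156 + 38)/2 = 97.
Check: 59 · 97 = 5723.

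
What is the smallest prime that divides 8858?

8858 is even: 2 divides it.

2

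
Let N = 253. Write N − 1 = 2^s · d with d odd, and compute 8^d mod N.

50

253 − 1 = 252 = 2^2 · 63, so d = 63.
8^1 ≡ 8 (mod 253)
8^2 ≡ 8^2 = 64 ≡ 64 (mod 253)
8^4 ≡ 64^2 = 4096 ≡ 48 (mod 253)
8^8 ≡ 48^2 = 2304 ≡ 27 (mod 253)
8^16 ≡ 27^2 = 729 ≡ 223 (mod 253)
8^32 ≡ 223^2 = 49729 ≡ 141 (mod 253)
63 = 32 + 16 + 8 + 4 + 2 + 1 in binary powers of 2.
So 8^63 ≡ 141 · 223 · 27 · 48 · 64 · 8 ≡ 50 (mod 253).
Squaring chain: 50 → 223; never reaches −1, so base 8 is a Miller–Rabin witness that 253 is composite.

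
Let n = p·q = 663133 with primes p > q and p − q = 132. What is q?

751

Since p = q + 132, we have 663133 = q(q + 132), so q² + 132q − 663133 = 0.
Discriminant: 132² + 4·663133 = 17424 + 2652532 = 2669956; √2669956 = 1634.
q = (−132 + 1634)/2 = 751, and p = q + 132 = 883.
Check: 751 · 883 = 663133.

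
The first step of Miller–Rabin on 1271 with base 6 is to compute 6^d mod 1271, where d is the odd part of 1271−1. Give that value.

243

1271 − 1 = 1270 = 2^1 · 635, so d = 635.
6^1 ≡ 6 (mod 1271)
6^2 ≡ 6^2 = 36 ≡ 36 (mod 1271)
6^4 ≡ 36^2 = 1296 ≡ 25 (mod 1271)
6^8 ≡ 25^2 = 625 ≡ 625 (mod 1271)
6^16 ≡ 625^2 = 390625 ≡ 428 (mod 1271)
6^32 ≡ 428^2 = 183184 ≡ 160 (mod 1271)
6^64 ≡ 160^2 = 25600 ≡ 180 (mod 1271)
6^128 ≡ 180^2 = 32400 ≡ 625 (mod 1271)
6^256 ≡ 625^2 = 390625 ≡ 428 (mod 1271)
6^512 ≡ 428^2 = 183184 ≡ 160 (mod 1271)
635 = 512 + 64 + 32 + 16 + 8 + 2 + 1 in binary powers of 2.
So 6^635 ≡ 160 · 180 · 160 · 428 · 625 · 36 · 6 ≡ 243 (mod 1271).
Squaring chain: 243; never reaches −1, so base 6 is a Miller–Rabin witness that 1271 is composite.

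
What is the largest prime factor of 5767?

79

5767 = 73 · 79
79 is prime.
So 5767 = 73 · 79; the largest prime factor is 79.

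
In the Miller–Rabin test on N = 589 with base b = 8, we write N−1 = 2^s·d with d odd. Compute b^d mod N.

436

589 − 1 = 588 = 2^2 · 147, so d = 147.
8^1 ≡ 8 (mod 589)
8^2 ≡ 8^2 = 64 ≡ 64 (mod 589)
8^4 ≡ 64^2 = 4096 ≡ 562 (mod 589)
8^8 ≡ 562^2 = 315844 ≡ 140 (mod 589)
8^16 ≡ 140^2 = 19600 ≡ 163 (mod 589)
8^32 ≡ 163^2 = 26569 ≡ 64 (mod 589)
8^64 ≡ 64^2 = 4096 ≡ 562 (mod 589)
8^128 ≡ 562^2 = 315844 ≡ 140 (mod 589)
147 = 128 + 16 + 2 + 1 in binary powers of 2.
So 8^147 ≡ 140 · 163 · 64 · 8 ≡ 436 (mod 589).
Squaring chain: 436 → 438; never reaches −1, so base 8 is a Miller–Rabin witness that 589 is composite.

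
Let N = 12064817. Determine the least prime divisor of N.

12064817 is odd.
Digit sum 29, not divisible by 3.
Ends in 7: not divisible by 5.
7: 12064817 = 7·1723545 + 2
11: 12064817 = 11·1096801 + 6
13: 12064817 = 13·928062 + 11
17: 12064817 = 17·709695 + 2
19: 12064817 = 19·634990 + 7
23: 12064817 = 23·524557 + 6
29: 12064817 = 29·416028 + 5
31: 12064817 = 31·389187 + 20
37: 12064817 = 37·326076 + 5
41: 12064817 = 41·294263 + 34
43: 12064817 = 43·280577 + 6
47: 12064817 = 47·256698 + 11
53: 12064817 = 53·227638 + 3
59: 12064817 = 59·204488 + 25
61: 12064817 = 61·197783 + 54
67: 12064817 = 67·180071 + 60
71: 12064817 = 71·169927

71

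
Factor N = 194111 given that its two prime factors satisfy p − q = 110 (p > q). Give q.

Since p = q + 110, we have 194111 = q(q + 110), so q² + 110q − 194111 = 0.
Discriminant: 110² + 4·194111 = 12100 + 776444 = 788544; √788544 = 888.
q = (−110 + 888)/2 = 389, and p = q + 110 = 499.
Check: 389 · 499 = 194111.

389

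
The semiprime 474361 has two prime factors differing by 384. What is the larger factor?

907

Since p = q + 384, we have 474361 = q(q + 384), so q² + 384q − 474361 = 0.
Discriminant: 384² + 4·474361 = 147456 + 1897444 = 2044900; √2044900 = 1430.
q = (−384 + 1430)/2 = 523, and p = q + 384 = 907.
Check: 523 · 907 = 474361.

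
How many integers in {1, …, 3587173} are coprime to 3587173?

3516240

Factor: 3587173 = 131 · 139 · 197.
φ(3587173) = (131−1) · (139−1) · (197−1) = 130 · 138 · 196 = 3516240.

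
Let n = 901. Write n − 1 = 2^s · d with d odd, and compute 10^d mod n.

248

901 − 1 = 900 = 2^2 · 225, so d = 225.
10^1 ≡ 10 (mod 901)
10^2 ≡ 10^2 = 100 ≡ 100 (mod 901)
10^4 ≡ 100^2 = 10000 ≡ 89 (mod 901)
10^8 ≡ 89^2 = 7921 ≡ 713 (mod 901)
10^16 ≡ 713^2 = 508369 ≡ 205 (mod 901)
10^32 ≡ 205^2 = 42025 ≡ 579 (mod 901)
10^64 ≡ 579^2 = 335241 ≡ 69 (mod 901)
10^128 ≡ 69^2 = 4761 ≡ 256 (mod 901)
225 = 128 + 64 + 32 + 1 in binary powers of 2.
So 10^225 ≡ 256 · 69 · 579 · 10 ≡ 248 (mod 901).
Squaring chain: 248 → 236; never reaches −1, so base 10 is a Miller–Rabin witness that 901 is composite.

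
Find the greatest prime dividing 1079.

83

1079 = 13 · 83
83 is prime.
So 1079 = 13 · 83; the largest prime factor is 83.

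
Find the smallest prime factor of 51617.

51617 is odd.
Digit sum 20, not divisible by 3.
Ends in 7: not divisible by 5.
7: 51617 = 7·7373 + 6
11: 51617 = 11·4692 + 5
13: 51617 = 13·3970 + 7
17: 51617 = 17·3036 + 5
19: 51617 = 19·2716 + 13
23: 51617 = 23·2244 + 5
29: 51617 = 29·1779 + 26
31: 51617 = 31·1665 + 2
37: 51617 = 37·1395 + 2
41: 51617 = 41·1258 + 39
43: 51617 = 43·1200 + 17
47: 51617 = 47·1098 + 11
53: 51617 = 53·973 + 48
59: 51617 = 59·874 + 51
61: 51617 = 61·846 + 11
67: 51617 = 67·770 + 27
71: 51617 = 71·727

71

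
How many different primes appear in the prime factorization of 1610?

4

1610 = 2 · 805
805 = 5 · 161
161 = 7 · 23
1610 = 2 · 5 · 7 · 23, which has 4 distinct prime factors.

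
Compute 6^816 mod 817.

6^1 ≡ 6 (mod 817)
6^2 ≡ 6^2 = 36 ≡ 36 (mod 817)
6^4 ≡ 36^2 = 1296 ≡ 479 (mod 817)
6^8 ≡ 479^2 = 229441 ≡ 681 (mod 817)
6^16 ≡ 681^2 = 463761 ≡ 522 (mod 817)
6^32 ≡ 522^2 = 272484 ≡ 423 (mod 817)
6^64 ≡ 423^2 = 178929 ≡ 6 (mod 817)
6^128 ≡ 6^2 = 36 ≡ 36 (mod 817)
6^256 ≡ 36^2 = 1296 ≡ 479 (mod 817)
6^512 ≡ 479^2 = 229441 ≡ 681 (mod 817)
816 = 512 + 256 + 32 + 16 in binary powers of 2.
So 6^816 ≡ 681 · 479 · 423 · 522 ≡ 87 (mod 817).
Since 87 ≠ 1, base 6 is a Fermat witness: 817 is composite.

87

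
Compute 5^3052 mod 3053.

522

5^1 ≡ 5 (mod 3053)
5^2 ≡ 5^2 = 25 ≡ 25 (mod 3053)
5^4 ≡ 25^2 = 625 ≡ 625 (mod 3053)
5^8 ≡ 625^2 = 390625 ≡ 2894 (mod 3053)
5^16 ≡ 2894^2 = 8375236 ≡ 857 (mod 3053)
5^32 ≡ 857^2 = 734449 ≡ 1729 (mod 3053)
5^64 ≡ 1729^2 = 2989441 ≡ 554 (mod 3053)
5^128 ≡ 554^2 = 306916 ≡ 1616 (mod 3053)
5^256 ≡ 1616^2 = 2611456 ≡ 1141 (mod 3053)
5^512 ≡ 1141^2 = 1301881 ≡ 1303 (mod 3053)
5^1024 ≡ 1303^2 = 1697809 ≡ 341 (mod 3053)
5^2048 ≡ 341^2 = 116281 ≡ 267 (mod 3053)
3052 = 2048 + 512 + 256 + 128 + 64 + 32 + 8 + 4 in binary powers of 2.
So 5^3052 ≡ 267 · 1303 · 1141 · 1616 · 554 · 1729 · 2894 · 625 ≡ 522 (mod 3053).
Since 522 ≠ 1, base 5 is a Fermat witness: 3053 is composite.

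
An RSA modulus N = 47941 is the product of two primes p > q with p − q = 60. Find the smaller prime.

191

Since p = q + 60, we have 47941 = q(q + 60), so q² + 60q − 47941 = 0.
Discriminant: 60² + 4·47941 = 3600 + 191764 = 195364; √195364 = 442.
q = (−60 + 442)/2 = 191, and p = q + 60 = 251.
Check: 191 · 251 = 47941.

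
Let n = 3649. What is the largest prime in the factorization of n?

89

3649 = 41 · 89
89 is prime.
So 3649 = 41 · 89; the largest prime factor is 89.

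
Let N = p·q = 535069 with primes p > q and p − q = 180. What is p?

Since p = q + 180, we have 535069 = q(q + 180), so q² + 180q − 535069 = 0.
Discriminant: 180² + 4·535069 = 32400 + 2140276 = 2172676; √2172676 = 1474.
q = (−180 + 1474)/2 = 647, and p = q + 180 = 827.
Check: 647 · 827 = 535069.

827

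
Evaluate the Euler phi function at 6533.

6348

Factor: 6533 = 47 · 139.
φ(6533) = (47−1) · (139−1) = 46 · 138 = 6348.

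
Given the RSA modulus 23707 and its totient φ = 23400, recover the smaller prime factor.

151

φ(n) = (p−1)(q−1) = n − (p+q) + 1, so p + q = 23707 − 23400 + 1 = 308.
p and q are the roots of t² − 308t + 23707 = 0.
Discriminant: 308² − 4·23707 = 94864 − 94828 = 36; √36 = 6.
q = (308 − 6)/2 = 151, p = (308 + 6)/2 = 157.
Check: 151 · 157 = 23707.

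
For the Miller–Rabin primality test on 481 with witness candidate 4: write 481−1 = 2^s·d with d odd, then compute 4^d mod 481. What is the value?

481 − 1 = 480 = 2^5 · 15, so d = 15.
4^1 ≡ 4 (mod 481)
4^2 ≡ 4^2 = 16 ≡ 16 (mod 481)
4^4 ≡ 16^2 = 256 ≡ 256 (mod 481)
4^8 ≡ 256^2 = 65536 ≡ 120 (mod 481)
15 = 8 + 4 + 2 + 1 in binary powers of 2.
So 4^15 ≡ 120 · 256 · 16 · 4 ≡ 233 (mod 481).
Squaring chain: 233 → 417 → 248 → 417 → 248; never reaches −1, so base 4 is a Miller–Rabin witness that 481 is composite.

233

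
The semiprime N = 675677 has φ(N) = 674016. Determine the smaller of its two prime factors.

709

φ(n) = (p−1)(q−1) = n − (p+q) + 1, so p + q = 675677 − 674016 + 1 = 1662.
p and q are the roots of t² − 1662t + 675677 = 0.
Discriminant: 1662² − 4·675677 = 2762244 − 2702708 = 59536; √59536 = 244.
q = (1662 − 244)/2 = 709, p = (1662 + 244)/2 = 953.
Check: 709 · 953 = 675677.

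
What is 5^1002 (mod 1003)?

5^1 ≡ 5 (mod 1003)
5^2 ≡ 5^2 = 25 ≡ 25 (mod 1003)
5^4 ≡ 25^2 = 625 ≡ 625 (mod 1003)
5^8 ≡ 625^2 = 390625 ≡ 458 (mod 1003)
5^16 ≡ 458^2 = 209764 ≡ 137 (mod 1003)
5^32 ≡ 137^2 = 18769 ≡ 715 (mod 1003)
5^64 ≡ 715^2 = 511225 ≡ 698 (mod 1003)
5^128 ≡ 698^2 = 487204 ≡ 749 (mod 1003)
5^256 ≡ 749^2 = 561001 ≡ 324 (mod 1003)
5^512 ≡ 324^2 = 104976 ≡ 664 (mod 1003)
1002 = 512 + 256 + 128 + 64 + 32 + 8 + 2 in binary powers of 2.
So 5^1002 ≡ 664 · 324 · 749 · 698 · 715 · 458 · 25 ≡ 196 (mod 1003).
Since 196 ≠ 1, base 5 is a Fermat witness: 1003 is composite.

196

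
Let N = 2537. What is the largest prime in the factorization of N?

2537 = 43 · 59
59 is prime.
So 2537 = 43 · 59; the largest prime factor is 59.

59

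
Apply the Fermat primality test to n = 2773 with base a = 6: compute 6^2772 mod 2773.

789

6^1 ≡ 6 (mod 2773)
6^2 ≡ 6^2 = 36 ≡ 36 (mod 2773)
6^4 ≡ 36^2 = 1296 ≡ 1296 (mod 2773)
6^8 ≡ 1296^2 = 1679616 ≡ 1951 (mod 2773)
6^16 ≡ 1951^2 = 3806401 ≡ 1845 (mod 2773)
6^32 ≡ 1845^2 = 3404025 ≡ 1554 (mod 2773)
6^64 ≡ 1554^2 = 2414916 ≡ 2406 (mod 2773)
6^128 ≡ 2406^2 = 5788836 ≡ 1585 (mod 2773)
6^256 ≡ 1585^2 = 2512225 ≡ 2660 (mod 2773)
6^512 ≡ 2660^2 = 7075600 ≡ 1677 (mod 2773)
6^1024 ≡ 1677^2 = 2812329 ≡ 507 (mod 2773)
6^2048 ≡ 507^2 = 257049 ≡ 1933 (mod 2773)
2772 = 2048 + 512 + 128 + 64 + 16 + 4 in binary powers of 2.
So 6^2772 ≡ 1933 · 1677 · 1585 · 2406 · 1845 · 1296 ≡ 789 (mod 2773).
Since 789 ≠ 1, base 6 is a Fermat witness: 2773 is composite.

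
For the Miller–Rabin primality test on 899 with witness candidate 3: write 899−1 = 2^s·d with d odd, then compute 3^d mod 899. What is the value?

641

899 − 1 = 898 = 2^1 · 449, so d = 449.
3^1 ≡ 3 (mod 899)
3^2 ≡ 3^2 = 9 ≡ 9 (mod 899)
3^4 ≡ 9^2 = 81 ≡ 81 (mod 899)
3^8 ≡ 81^2 = 6561 ≡ 268 (mod 899)
3^16 ≡ 268^2 = 71824 ≡ 803 (mod 899)
3^32 ≡ 803^2 = 644809 ≡ 226 (mod 899)
3^64 ≡ 226^2 = 51076 ≡ 732 (mod 899)
3^128 ≡ 732^2 = 535824 ≡ 20 (mod 899)
3^256 ≡ 20^2 = 400 ≡ 400 (mod 899)
449 = 256 + 128 + 64 + 1 in binary powers of 2.
So 3^449 ≡ 400 · 20 · 732 · 3 ≡ 641 (mod 899).
Squaring chain: 641; never reaches −1, so base 3 is a Miller–Rabin witness that 899 is composite.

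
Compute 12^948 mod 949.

12^1 ≡ 12 (mod 949)
12^2 ≡ 12^2 = 144 ≡ 144 (mod 949)
12^4 ≡ 144^2 = 20736 ≡ 807 (mod 949)
12^8 ≡ 807^2 = 651249 ≡ 235 (mod 949)
12^16 ≡ 235^2 = 55225 ≡ 183 (mod 949)
12^32 ≡ 183^2 = 33489 ≡ 274 (mod 949)
12^64 ≡ 274^2 = 75076 ≡ 105 (mod 949)
12^128 ≡ 105^2 = 11025 ≡ 586 (mod 949)
12^256 ≡ 586^2 = 343396 ≡ 807 (mod 949)
12^512 ≡ 807^2 = 651249 ≡ 235 (mod 949)
948 = 512 + 256 + 128 + 32 + 16 + 4 in binary powers of 2.
So 12^948 ≡ 235 · 807 · 586 · 274 · 183 · 807 ≡ 794 (mod 949).
Since 794 ≠ 1, base 12 is a Fermat witness: 949 is composite.

794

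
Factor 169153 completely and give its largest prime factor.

61

169153 = 47 · 3599
3599 = 59 · 61
61 is prime.
So 169153 = 47 · 59 · 61; the largest prime factor is 61.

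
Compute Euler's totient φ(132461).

111888

Factor: 132461 = 7 · 127 · 149.
φ(132461) = (7−1) · (127−1) · (149−1) = 6 · 126 · 148 = 111888.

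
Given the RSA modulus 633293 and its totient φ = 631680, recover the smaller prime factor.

673

φ(n) = (p−1)(q−1) = n − (p+q) + 1, so p + q = 633293 − 631680 + 1 = 1614.
p and q are the roots of t² − 1614t + 633293 = 0.
Discriminant: 1614² − 4·633293 = 2604996 − 2533172 = 71824; √71824 = 268.
q = (1614 − 268)/2 = 673, p = (1614 + 268)/2 = 941.
Check: 673 · 941 = 633293.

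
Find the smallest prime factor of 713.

713 is odd.
Digit sum 11, not divisible by 3.
Ends in 3: not divisible by 5.
7: 713 = 7·101 + 6
11: 713 = 11·64 + 9
13: 713 = 13·54 + 11
17: 713 = 17·41 + 16
19: 713 = 19·37 + 10
23: 713 = 23·31

23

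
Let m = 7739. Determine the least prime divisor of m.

71

7739 is odd.
Digit sum 26, not divisible by 3.
Ends in 9: not divisible by 5.
7: 7739 = 7·1105 + 4
11: 7739 = 11·703 + 6
13: 7739 = 13·595 + 4
17: 7739 = 17·455 + 4
19: 7739 = 19·407 + 6
23: 7739 = 23·336 + 11
29: 7739 = 29·266 + 25
31: 7739 = 31·249 + 20
37: 7739 = 37·209 + 6
41: 7739 = 41·188 + 31
43: 7739 = 43·179 + 42
47: 7739 = 47·164 + 31
53: 7739 = 53·146 + 1
59: 7739 = 59·131 + 10
61: 7739 = 61·126 + 53
67: 7739 = 67·115 + 34
71: 7739 = 71·109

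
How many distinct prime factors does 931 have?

2

931 = 7^2 · 19
931 = 7^2 · 19, which has 2 distinct prime factors.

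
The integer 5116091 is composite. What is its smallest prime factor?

5116091 is odd.
Digit sum 23, not divisible by 3.
Ends in 1: not divisible by 5.
7: 5116091 = 7·730870 + 1
11: 5116091 = 11·465099 + 2
13: 5116091 = 13·393545 + 6
17: 5116091 = 17·300946 + 9
19: 5116091 = 19·269267 + 18
23: 5116091 = 23·222438 + 17
29: 5116091 = 29·176416 + 27
31: 5116091 = 31·165035 + 6
37: 5116091 = 37·138272 + 27
41: 5116091 = 41·124782 + 29
43: 5116091 = 43·118978 + 37
47: 5116091 = 47·108853

47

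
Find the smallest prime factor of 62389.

62389 is odd.
Digit sum 28, not divisible by 3.
Ends in 9: not divisible by 5.
7: 62389 = 7·8912 + 5
11: 62389 = 11·5671 + 8
13: 62389 = 13·4799 + 2
17: 62389 = 17·3669 + 16
19: 62389 = 19·3283 + 12
23: 62389 = 23·2712 + 13
29: 62389 = 29·2151 + 10
31: 62389 = 31·2012 + 17
37: 62389 = 37·1686 + 7
41: 62389 = 41·1521 + 28
43: 62389 = 43·1450 + 39
47: 62389 = 47·1327 + 20
53: 62389 = 53·1177 + 8
59: 62389 = 59·1057 + 26
61: 62389 = 61·1022 + 47
67: 62389 = 67·931 + 12
71: 62389 = 71·878 + 51
73: 62389 = 73·854 + 47
79: 62389 = 79·789 + 58
83: 62389 = 83·751 + 56
89: 62389 = 89·701

89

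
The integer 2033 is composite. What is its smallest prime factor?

19

2033 is odd.
Digit sum 8, not divisible by 3.
Ends in 3: not divisible by 5.
7: 2033 = 7·290 + 3
11: 2033 = 11·184 + 9
13: 2033 = 13·156 + 5
17: 2033 = 17·119 + 10
19: 2033 = 19·107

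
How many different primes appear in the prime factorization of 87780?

87780 = 2^2 · 21945
21945 = 3 · 7315
7315 = 5 · 1463
1463 = 7 · 209
209 = 11 · 19
87780 = 2^2 · 3 · 5 · 7 · 11 · 19, which has 6 distinct prime factors.

6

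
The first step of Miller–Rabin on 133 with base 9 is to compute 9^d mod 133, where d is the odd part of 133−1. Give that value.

133 − 1 = 132 = 2^2 · 33, so d = 33.
9^1 ≡ 9 (mod 133)
9^2 ≡ 9^2 = 81 ≡ 81 (mod 133)
9^4 ≡ 81^2 = 6561 ≡ 44 (mod 133)
9^8 ≡ 44^2 = 1936 ≡ 74 (mod 133)
9^16 ≡ 74^2 = 5476 ≡ 23 (mod 133)
9^32 ≡ 23^2 = 529 ≡ 130 (mod 133)
33 = 32 + 1 in binary powers of 2.
So 9^33 ≡ 130 · 9 ≡ 106 (mod 133).
Squaring chain: 106 → 64; never reaches −1, so base 9 is a Miller–Rabin witness that 133 is composite.

106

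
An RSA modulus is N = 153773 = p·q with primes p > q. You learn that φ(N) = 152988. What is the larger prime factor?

φ(n) = (p−1)(q−1) = n − (p+q) + 1, so p + q = 153773 − 152988 + 1 = 786.
p and q are the roots of t² − 786t + 153773 = 0.
Discriminant: 786² − 4·153773 = 617796 − 615092 = 2704; √2704 = 52.
q = (786 − 52)/2 = 367, p = (786 + 52)/2 = 419.
Check: 367 · 419 = 153773.

419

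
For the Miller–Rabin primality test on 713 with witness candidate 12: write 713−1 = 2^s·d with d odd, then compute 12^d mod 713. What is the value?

633

713 − 1 = 712 = 2^3 · 89, so d = 89.
12^1 ≡ 12 (mod 713)
12^2 ≡ 12^2 = 144 ≡ 144 (mod 713)
12^4 ≡ 144^2 = 20736 ≡ 59 (mod 713)
12^8 ≡ 59^2 = 3481 ≡ 629 (mod 713)
12^16 ≡ 629^2 = 395641 ≡ 639 (mod 713)
12^32 ≡ 639^2 = 408321 ≡ 485 (mod 713)
12^64 ≡ 485^2 = 235225 ≡ 648 (mod 713)
89 = 64 + 16 + 8 + 1 in binary powers of 2.
So 12^89 ≡ 648 · 639 · 629 · 12 ≡ 633 (mod 713).
Squaring chain: 633 → 696 → 289; never reaches −1, so base 12 is a Miller–Rabin witness that 713 is composite.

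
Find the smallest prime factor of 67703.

79

67703 is odd.
Digit sum 23, not divisible by 3.
Ends in 3: not divisible by 5.
7: 67703 = 7·9671 + 6
11: 67703 = 11·6154 + 9
13: 67703 = 13·5207 + 12
17: 67703 = 17·3982 + 9
19: 67703 = 19·3563 + 6
23: 67703 = 23·2943 + 14
29: 67703 = 29·2334 + 17
31: 67703 = 31·2183 + 30
37: 67703 = 37·1829 + 30
41: 67703 = 41·1651 + 12
43: 67703 = 43·1574 + 21
47: 67703 = 47·1440 + 23
53: 67703 = 53·1277 + 22
59: 67703 = 59·1147 + 30
61: 67703 = 61·1109 + 54
67: 67703 = 67·1010 + 33
71: 67703 = 71·953 + 40
73: 67703 = 73·927 + 32
79: 67703 = 79·857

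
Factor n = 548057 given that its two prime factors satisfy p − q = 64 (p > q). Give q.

Since p = q + 64, we have 548057 = q(q + 64), so q² + 64q − 548057 = 0.
Discriminant: 64² + 4·548057 = 4096 + 2192228 = 2196324; √2196324 = 1482.
q = (−64 + 1482)/2 = 709, and p = q + 64 = 773.
Check: 709 · 773 = 548057.

709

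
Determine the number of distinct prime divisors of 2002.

2002 = 2 · 1001
1001 = 7 · 143
143 = 11 · 13
2002 = 2 · 7 · 11 · 13, which has 4 distinct prime factors.

4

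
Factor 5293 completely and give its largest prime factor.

5293 = 67 · 79
79 is prime.
So 5293 = 67 · 79; the largest prime factor is 79.

79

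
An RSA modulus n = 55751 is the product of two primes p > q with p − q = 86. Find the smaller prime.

197

Since p = q + 86, we have 55751 = q(q + 86), so q² + 86q − 55751 = 0.
Discriminant: 86² + 4·55751 = 7396 + 223004 = 230400; √230400 = 480.
q = (−86 + 480)/2 = 197, and p = q + 86 = 283.
Check: 197 · 283 = 55751.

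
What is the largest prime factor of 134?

134 = 2 · 67
67 is prime.
So 134 = 2 · 67; the largest prime factor is 67.

67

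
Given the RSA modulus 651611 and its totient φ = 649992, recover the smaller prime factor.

743

φ(n) = (p−1)(q−1) = n − (p+q) + 1, so p + q = 651611 − 649992 + 1 = 1620.
p and q are the roots of t² − 1620t + 651611 = 0.
Discriminant: 1620² − 4·651611 = 2624400 − 2606444 = 17956; √17956 = 134.
q = (1620 − 134)/2 = 743, p = (1620 + 134)/2 = 877.
Check: 743 · 877 = 651611.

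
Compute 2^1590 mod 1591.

471

2^1 ≡ 2 (mod 1591)
2^2 ≡ 2^2 = 4 ≡ 4 (mod 1591)
2^4 ≡ 4^2 = 16 ≡ 16 (mod 1591)
2^8 ≡ 16^2 = 256 ≡ 256 (mod 1591)
2^16 ≡ 256^2 = 65536 ≡ 305 (mod 1591)
2^32 ≡ 305^2 = 93025 ≡ 747 (mod 1591)
2^64 ≡ 747^2 = 558009 ≡ 1159 (mod 1591)
2^128 ≡ 1159^2 = 1343281 ≡ 477 (mod 1591)
2^256 ≡ 477^2 = 227529 ≡ 16 (mod 1591)
2^512 ≡ 16^2 = 256 ≡ 256 (mod 1591)
2^1024 ≡ 256^2 = 65536 ≡ 305 (mod 1591)
1590 = 1024 + 512 + 32 + 16 + 4 + 2 in binary powers of 2.
So 2^1590 ≡ 305 · 256 · 747 · 305 · 16 · 4 ≡ 471 (mod 1591).
Since 471 ≠ 1, base 2 is a Fermat witness: 1591 is composite.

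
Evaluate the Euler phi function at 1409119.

Factor: 1409119 = 73 · 97 · 199.
φ(1409119) = (73−1) · (97−1) · (199−1) = 72 · 96 · 198 = 1368576.

1368576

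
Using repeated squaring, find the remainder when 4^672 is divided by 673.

4^1 ≡ 4 (mod 673)
4^2 ≡ 4^2 = 16 ≡ 16 (mod 673)
4^4 ≡ 16^2 = 256 ≡ 256 (mod 673)
4^8 ≡ 256^2 = 65536 ≡ 255 (mod 673)
4^16 ≡ 255^2 = 65025 ≡ 417 (mod 673)
4^32 ≡ 417^2 = 173889 ≡ 255 (mod 673)
4^64 ≡ 255^2 = 65025 ≡ 417 (mod 673)
4^128 ≡ 417^2 = 173889 ≡ 255 (mod 673)
4^256 ≡ 255^2 = 65025 ≡ 417 (mod 673)
4^512 ≡ 417^2 = 173889 ≡ 255 (mod 673)
672 = 512 + 128 + 32 in binary powers of 2.
So 4^672 ≡ 255 · 255 · 255 ≡ 1 (mod 673).
Since the result is 1, base 4 gives no evidence that 673 is composite.

1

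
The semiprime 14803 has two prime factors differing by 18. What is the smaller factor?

Since p = q + 18, we have 14803 = q(q + 18), so q² + 18q − 14803 = 0.
Discriminant: 18² + 4·14803 = 324 + 59212 = 59536; √59536 = 244.
q = (−18 + 244)/2 = 113, and p = q + 18 = 131.
Check: 113 · 131 = 14803.

113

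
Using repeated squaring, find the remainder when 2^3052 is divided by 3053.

2968

2^1 ≡ 2 (mod 3053)
2^2 ≡ 2^2 = 4 ≡ 4 (mod 3053)
2^4 ≡ 4^2 = 16 ≡ 16 (mod 3053)
2^8 ≡ 16^2 = 256 ≡ 256 (mod 3053)
2^16 ≡ 256^2 = 65536 ≡ 1423 (mod 3053)
2^32 ≡ 1423^2 = 2024929 ≡ 790 (mod 3053)
2^64 ≡ 790^2 = 624100 ≡ 1288 (mod 3053)
2^128 ≡ 1288^2 = 1658944 ≡ 1165 (mod 3053)
2^256 ≡ 1165^2 = 1357225 ≡ 1693 (mod 3053)
2^512 ≡ 1693^2 = 2866249 ≡ 2535 (mod 3053)
2^1024 ≡ 2535^2 = 6426225 ≡ 2713 (mod 3053)
2^2048 ≡ 2713^2 = 7360369 ≡ 2639 (mod 3053)
3052 = 2048 + 512 + 256 + 128 + 64 + 32 + 8 + 4 in binary powers of 2.
So 2^3052 ≡ 2639 · 2535 · 1693 · 1165 · 1288 · 790 · 256 · 16 ≡ 2968 (mod 3053).
Since 2968 ≠ 1, base 2 is a Fermat witness: 3053 is composite.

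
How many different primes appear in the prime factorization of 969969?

969969 = 3 · 323323
323323 = 7 · 46189
46189 = 11 · 4199
4199 = 13 · 323
323 = 17 · 19
969969 = 3 · 7 · 11 · 13 · 17 · 19, which has 6 distinct prime factors.

6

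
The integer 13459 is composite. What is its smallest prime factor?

13459 is odd.
Digit sum 22, not divisible by 3.
Ends in 9: not divisible by 5.
7: 13459 = 7·1922 + 5
11: 13459 = 11·1223 + 6
13: 13459 = 13·1035 + 4
17: 13459 = 17·791 + 12
19: 13459 = 19·708 + 7
23: 13459 = 23·585 + 4
29: 13459 = 29·464 + 3
31: 13459 = 31·434 + 5
37: 13459 = 37·363 + 28
41: 13459 = 41·328 + 11
43: 13459 = 43·313

43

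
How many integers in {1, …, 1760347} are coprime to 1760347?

1715112

Factor: 1760347 = 83 · 127 · 167.
φ(1760347) = (83−1) · (127−1) · (167−1) = 82 · 126 · 166 = 1715112.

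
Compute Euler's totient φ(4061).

Factor: 4061 = 31 · 131.
φ(4061) = (31−1) · (131−1) = 30 · 130 = 3900.

3900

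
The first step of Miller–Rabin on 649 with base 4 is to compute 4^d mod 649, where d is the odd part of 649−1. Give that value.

26

649 − 1 = 648 = 2^3 · 81, so d = 81.
4^1 ≡ 4 (mod 649)
4^2 ≡ 4^2 = 16 ≡ 16 (mod 649)
4^4 ≡ 16^2 = 256 ≡ 256 (mod 649)
4^8 ≡ 256^2 = 65536 ≡ 636 (mod 649)
4^16 ≡ 636^2 = 404496 ≡ 169 (mod 649)
4^32 ≡ 169^2 = 28561 ≡ 5 (mod 649)
4^64 ≡ 5^2 = 25 ≡ 25 (mod 649)
81 = 64 + 16 + 1 in binary powers of 2.
So 4^81 ≡ 25 · 169 · 4 ≡ 26 (mod 649).
Squaring chain: 26 → 27 → 80; never reaches −1, so base 4 is a Miller–Rabin witness that 649 is composite.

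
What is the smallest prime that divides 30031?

59

30031 is odd.
Digit sum 7, not divisible by 3.
Ends in 1: not divisible by 5.
7: 30031 = 7·4290 + 1
11: 30031 = 11·2730 + 1
13: 30031 = 13·2310 + 1
17: 30031 = 17·1766 + 9
19: 30031 = 19·1580 + 11
23: 30031 = 23·1305 + 16
29: 30031 = 29·1035 + 16
31: 30031 = 31·968 + 23
37: 30031 = 37·811 + 24
41: 30031 = 41·732 + 19
43: 30031 = 43·698 + 17
47: 30031 = 47·638 + 45
53: 30031 = 53·566 + 33
59: 30031 = 59·509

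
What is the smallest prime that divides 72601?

72601 is odd.
Digit sum 16, not divisible by 3.
Ends in 1: not divisible by 5.
7: 72601 = 7·10371 + 4
11: 72601 = 11·6600 + 1
13: 72601 = 13·5584 + 9
17: 72601 = 17·4270 + 11
19: 72601 = 19·3821 + 2
23: 72601 = 23·3156 + 13
29: 72601 = 29·2503 + 14
31: 72601 = 31·2341 + 30
37: 72601 = 37·1962 + 7
41: 72601 = 41·1770 + 31
43: 72601 = 43·1688 + 17
47: 72601 = 47·1544 + 33
53: 72601 = 53·1369 + 44
59: 72601 = 59·1230 + 31
61: 72601 = 61·1190 + 11
67: 72601 = 67·1083 + 40
71: 72601 = 71·1022 + 39
73: 72601 = 73·994 + 39
79: 72601 = 79·919

79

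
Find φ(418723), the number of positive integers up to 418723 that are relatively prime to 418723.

400200

Factor: 418723 = 47 · 59 · 151.
φ(418723) = (47−1) · (59−1) · (151−1) = 46 · 58 · 150 = 400200.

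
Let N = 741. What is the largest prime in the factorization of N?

741 = 3 · 247
247 = 13 · 19
19 is prime.
So 741 = 3 · 13 · 19; the largest prime factor is 19.

19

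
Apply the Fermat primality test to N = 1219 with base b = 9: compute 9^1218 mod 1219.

289

9^1 ≡ 9 (mod 1219)
9^2 ≡ 9^2 = 81 ≡ 81 (mod 1219)
9^4 ≡ 81^2 = 6561 ≡ 466 (mod 1219)
9^8 ≡ 466^2 = 217156 ≡ 174 (mod 1219)
9^16 ≡ 174^2 = 30276 ≡ 1020 (mod 1219)
9^32 ≡ 1020^2 = 1040400 ≡ 593 (mod 1219)
9^64 ≡ 593^2 = 351649 ≡ 577 (mod 1219)
9^128 ≡ 577^2 = 332929 ≡ 142 (mod 1219)
9^256 ≡ 142^2 = 20164 ≡ 660 (mod 1219)
9^512 ≡ 660^2 = 435600 ≡ 417 (mod 1219)
9^1024 ≡ 417^2 = 173889 ≡ 791 (mod 1219)
1218 = 1024 + 128 + 64 + 2 in binary powers of 2.
So 9^1218 ≡ 791 · 142 · 577 · 81 ≡ 289 (mod 1219).
Since 289 ≠ 1, base 9 is a Fermat witness: 1219 is composite.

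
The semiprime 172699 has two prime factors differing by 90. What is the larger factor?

463

Since p = q + 90, we have 172699 = q(q + 90), so q² + 90q − 172699 = 0.
Discriminant: 90² + 4·172699 = 8100 + 690796 = 698896; √698896 = 836.
q = (−90 + 836)/2 = 373, and p = q + 90 = 463.
Check: 373 · 463 = 172699.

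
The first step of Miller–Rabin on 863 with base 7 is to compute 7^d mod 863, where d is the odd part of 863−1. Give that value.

862

863 − 1 = 862 = 2^1 · 431, so d = 431.
7^1 ≡ 7 (mod 863)
7^2 ≡ 7^2 = 49 ≡ 49 (mod 863)
7^4 ≡ 49^2 = 2401 ≡ 675 (mod 863)
7^8 ≡ 675^2 = 455625 ≡ 824 (mod 863)
7^16 ≡ 824^2 = 678976 ≡ 658 (mod 863)
7^32 ≡ 658^2 = 432964 ≡ 601 (mod 863)
7^64 ≡ 601^2 = 361201 ≡ 467 (mod 863)
7^128 ≡ 467^2 = 218089 ≡ 613 (mod 863)
7^256 ≡ 613^2 = 375769 ≡ 364 (mod 863)
431 = 256 + 128 + 32 + 8 + 4 + 2 + 1 in binary powers of 2.
So 7^431 ≡ 364 · 613 · 601 · 824 · 675 · 49 · 7 ≡ 862 (mod 863).
Since 7^d ≡ 862 (mod 863), base 7 does not prove 863 composite.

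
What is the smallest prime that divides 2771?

2771 is odd.
Digit sum 17, not divisible by 3.
Ends in 1: not divisible by 5.
7: 2771 = 7·395 + 6
11: 2771 = 11·251 + 10
13: 2771 = 13·213 + 2
17: 2771 = 17·163

17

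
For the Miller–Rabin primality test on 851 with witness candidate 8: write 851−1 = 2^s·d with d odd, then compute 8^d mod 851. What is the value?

541

851 − 1 = 850 = 2^1 · 425, so d = 425.
8^1 ≡ 8 (mod 851)
8^2 ≡ 8^2 = 64 ≡ 64 (mod 851)
8^4 ≡ 64^2 = 4096 ≡ 692 (mod 851)
8^8 ≡ 692^2 = 478864 ≡ 602 (mod 851)
8^16 ≡ 602^2 = 362404 ≡ 729 (mod 851)
8^32 ≡ 729^2 = 531441 ≡ 417 (mod 851)
8^64 ≡ 417^2 = 173889 ≡ 285 (mod 851)
8^128 ≡ 285^2 = 81225 ≡ 380 (mod 851)
8^256 ≡ 380^2 = 144400 ≡ 581 (mod 851)
425 = 256 + 128 + 32 + 8 + 1 in binary powers of 2.
So 8^425 ≡ 581 · 380 · 417 · 602 · 8 ≡ 541 (mod 851).
Squaring chain: 541; never reaches −1, so base 8 is a Miller–Rabin witness that 851 is composite.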